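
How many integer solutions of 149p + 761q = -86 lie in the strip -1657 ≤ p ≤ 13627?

gcd(761, 149) = 1  (761 = 5*149 + 16, 149 = 9*16 + 5, 16 = 3*5 + 1, 5 = 5*1).
Back-substituting, 149*(-143) + 761*(28) = 1.
Scale by -86: particular solution (12298, -2408); reduce p mod 761: (122, -24).
General solution: p = 122 + 761t, q = -24 - 149t for integer t.
-1657 ≤ 122 + 761t ≤ 13627 gives t ∈ [-2, 17], which is 20 values.

20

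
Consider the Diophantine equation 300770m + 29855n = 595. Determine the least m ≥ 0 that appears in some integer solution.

4613

gcd(300770, 29855):
  300770 = 10*29855 + 2220
  29855 = 13*2220 + 995
  2220 = 2*995 + 230
  995 = 4*230 + 75
  230 = 3*75 + 5
  75 = 15*5
so gcd(300770, 29855) = 5.
5 divides 595, so solutions exist.
Back-substitute for Bézout coefficients:
  5 = 230 - 3*75
  ... = 300770*(390) + 29855*(-3929)
Scale by 595/5 = 119: (m₀, n₀) = (46410, -467551).
General solution: m = 46410 + 5971t, n = -467551 - 60154t for integer t.
m ≥ 0: smallest is 46410 mod 5971 = 4613 (at t = -7), with n = -46473.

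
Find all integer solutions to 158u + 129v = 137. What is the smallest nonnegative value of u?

gcd(158, 129):
  158 = 1·129 + 29
  129 = 4·29 + 13
  29 = 2·13 + 3
  13 = 4·3 + 1
  3 = 3·1
so gcd(158, 129) = 1.
1 divides 137, so solutions exist.
Back-substitute for Bézout coefficients:
  1 = 13 - 4·3
  ... = 158·(-40) + 129·(49)
Scale by 137/1 = 137: (u₀, v₀) = (-5480, 6713).
General solution: u = -5480 + 129t, v = 6713 - 158t for integer t.
u ≥ 0: smallest is -5480 mod 129 = 67 (at t = 43), with v = -81.

67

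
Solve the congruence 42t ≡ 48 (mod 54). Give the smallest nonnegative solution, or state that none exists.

5

gcd(54, 42):
  54 = 1×42 + 12
  42 = 3×12 + 6
  12 = 2×6
so gcd(54, 42) = 6.
6 divides 48, so solutions exist.
Back-substitute for Bézout coefficients:
  6 = 42 - 3×12
  ... = 42×(4) + 54×(-3)
So 42×(4) ≡ 6 (mod 54); multiply by 8: t ≡ 32 (mod 9).
Smallest nonnegative: t = 32 mod 9 = 5.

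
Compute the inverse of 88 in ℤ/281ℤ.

99

gcd(281, 88):
  281 = 3×88 + 17
  88 = 5×17 + 3
  17 = 5×3 + 2
  3 = 1×2 + 1
  2 = 2×1
so gcd(281, 88) = 1.
Back-substitute for Bézout coefficients:
  1 = 3 - 1×2
  ... = 88×(99) + 281×(-31)
So 88×99 ≡ 1 (mod 281), and 99 mod 281 = 99.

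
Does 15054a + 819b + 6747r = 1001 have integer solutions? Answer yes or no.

no

gcd(15054, 819) = 39  (15054 = 18·819 + 312, 819 = 2·312 + 195, 312 = 1·195 + 117, 195 = 1·117 + 78, 117 = 1·78 + 39, 78 = 2·39).
gcd(39, 6747) = 39.
39 does not divide 1001 (remainder 26), so no integer solutions.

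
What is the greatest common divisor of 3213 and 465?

3

gcd(3213, 465) = 3  (3213 = 6×465 + 423, 465 = 1×423 + 42, 423 = 10×42 + 3, 42 = 14×3).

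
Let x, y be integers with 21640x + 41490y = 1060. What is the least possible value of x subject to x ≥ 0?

3478

gcd(41490, 21640) = 10.
10 divides 1060, so solutions exist.
By Bézout, 21640*(-1298) + 41490*(677) = 10.
Scale by 1060/10 = 106: (x₀, y₀) = (-137588, 71762).
General solution: x = -137588 + 4149t, y = 71762 - 2164t for integer t.
x ≥ 0: smallest is -137588 mod 4149 = 3478 (at t = 34), with y = -1814.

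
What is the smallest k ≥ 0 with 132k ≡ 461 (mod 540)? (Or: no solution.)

gcd(540, 132):
  540 = 4·132 + 12
  132 = 11·12
so gcd(540, 132) = 12.
12 does not divide 461, so the congruence has no solution.

no solution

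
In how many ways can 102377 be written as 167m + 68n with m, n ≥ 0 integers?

9

gcd(167, 68):
  167 = 2·68 + 31
  68 = 2·31 + 6
  31 = 5·6 + 1
  6 = 6·1
so gcd(167, 68) = 1.
Back-substitute for Bézout coefficients:
  1 = 31 - 5·6
  ... = 167·(11) + 68·(-27)
Scale by 102377: one solution is (1126147, -2764179). Reduce m mod 68: (67, 1341).
General: m = 67 + 68t, n = 1341 - 167t.
m ≥ 0 ⇒ t ≥ 0; n ≥ 0 ⇒ t ≤ 8. So t ∈ [0, 8]: 9 solutions.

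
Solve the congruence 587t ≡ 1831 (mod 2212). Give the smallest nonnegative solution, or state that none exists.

493

gcd(2212, 587) = 1.
1 divides 1831, so solutions exist.
By Bézout, 587*(-309) + 2212*(82) = 1.
So 587*(-309) ≡ 1 (mod 2212); multiply by 1831: t ≡ -565779 (mod 2212).
Smallest nonnegative: t = -565779 mod 2212 = 493.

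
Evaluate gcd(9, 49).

gcd(49, 9):
  49 = 5×9 + 4
  9 = 2×4 + 1
  4 = 4×1
so gcd(49, 9) = 1.

1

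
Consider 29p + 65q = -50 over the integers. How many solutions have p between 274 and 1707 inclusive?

22

gcd(65, 29):
  65 = 2×29 + 7
  29 = 4×7 + 1
  7 = 7×1
so gcd(65, 29) = 1.
Back-substitute for Bézout coefficients:
  1 = 29 - 4×7
  ... = 29×(9) + 65×(-4)
Scale by -50: particular solution (-450, 200); reduce p mod 65: (5, -3).
General solution: p = 5 + 65t, q = -3 - 29t for integer t.
274 ≤ 5 + 65t ≤ 1707 gives t ∈ [5, 26], which is 22 values.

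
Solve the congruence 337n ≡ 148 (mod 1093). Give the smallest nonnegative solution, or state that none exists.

gcd(1093, 337):
  1093 = 3×337 + 82
  337 = 4×82 + 9
  82 = 9×9 + 1
  9 = 9×1
so gcd(1093, 337) = 1.
1 divides 148, so solutions exist.
Back-substitute for Bézout coefficients:
  1 = 82 - 9×9
  ... = 337×(-120) + 1093×(37)
So 337×(-120) ≡ 1 (mod 1093); multiply by 148: n ≡ -17760 (mod 1093).
Smallest nonnegative: n = -17760 mod 1093 = 821.

821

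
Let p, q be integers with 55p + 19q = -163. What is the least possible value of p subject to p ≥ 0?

gcd(55, 19):
  55 = 2·19 + 17
  19 = 1·17 + 2
  17 = 8·2 + 1
  2 = 2·1
so gcd(55, 19) = 1.
1 divides -163, so solutions exist.
Back-substitute for Bézout coefficients:
  1 = 17 - 8·2
  ... = 55·(9) + 19·(-26)
Scale by -163/1 = -163: (p₀, q₀) = (-1467, 4238).
General solution: p = -1467 + 19t, q = 4238 - 55t for integer t.
p ≥ 0: smallest is -1467 mod 19 = 15 (at t = 78), with q = -52.

15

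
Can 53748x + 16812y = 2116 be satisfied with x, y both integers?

gcd(53748, 16812) = 36  (53748 = 3×16812 + 3312, 16812 = 5×3312 + 252, 3312 = 13×252 + 36, 252 = 7×36).
36 does not divide 2116 (remainder 28), so no integer solutions.

no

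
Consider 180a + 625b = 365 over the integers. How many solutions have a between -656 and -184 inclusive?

gcd(625, 180) = 5.
By Bézout, 180·(-59) + 625·(17) = 5.
Particular solution: (68, -19).
General solution: a = 68 + 125t, b = -19 - 36t for integer t.
-656 ≤ 68 + 125t ≤ -184 gives t ∈ [-5, -3], which is 3 values.

3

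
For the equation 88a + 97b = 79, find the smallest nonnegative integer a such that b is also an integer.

2

gcd(97, 88) = 1  (97 = 1*88 + 9, 88 = 9*9 + 7, 9 = 1*7 + 2, 7 = 3*2 + 1, 2 = 2*1).
1 divides 79, so solutions exist.
Back-substituting, 88*(43) + 97*(-39) = 1.
Scale by 79/1 = 79: (a₀, b₀) = (3397, -3081).
General solution: a = 3397 + 97t, b = -3081 - 88t for integer t.
a ≥ 0: smallest is 3397 mod 97 = 2 (at t = -35), with b = -1.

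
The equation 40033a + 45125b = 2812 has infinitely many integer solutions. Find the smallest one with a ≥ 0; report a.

gcd(45125, 40033) = 19.
19 divides 2812, so solutions exist.
By Bézout, 40033*(-257) + 45125*(228) = 19.
Scale by 2812/19 = 148: (a₀, b₀) = (-38036, 33744).
General solution: a = -38036 + 2375t, b = 33744 - 2107t for integer t.
a ≥ 0: smallest is -38036 mod 2375 = 2339 (at t = 17), with b = -2075.

2339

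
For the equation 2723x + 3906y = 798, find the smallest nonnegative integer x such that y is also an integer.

gcd(3906, 2723):
  3906 = 1*2723 + 1183
  2723 = 2*1183 + 357
  1183 = 3*357 + 112
  357 = 3*112 + 21
  112 = 5*21 + 7
  21 = 3*7
so gcd(3906, 2723) = 7.
7 divides 798, so solutions exist.
Back-substitute for Bézout coefficients:
  7 = 112 - 5*21
  ... = 2723*(-175) + 3906*(122)
Scale by 798/7 = 114: (x₀, y₀) = (-19950, 13908).
General solution: x = -19950 + 558t, y = 13908 - 389t for integer t.
x ≥ 0: smallest is -19950 mod 558 = 138 (at t = 36), with y = -96.

138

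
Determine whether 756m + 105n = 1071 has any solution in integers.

yes

gcd(756, 105) = 21  (756 = 7*105 + 21, 105 = 5*21).
21 divides 1071, so integer solutions exist.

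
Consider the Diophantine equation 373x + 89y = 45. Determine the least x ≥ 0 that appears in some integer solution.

55

gcd(373, 89):
  373 = 4·89 + 17
  89 = 5·17 + 4
  17 = 4·4 + 1
  4 = 4·1
so gcd(373, 89) = 1.
1 divides 45, so solutions exist.
Back-substitute for Bézout coefficients:
  1 = 17 - 4·4
  ... = 373·(21) + 89·(-88)
Scale by 45/1 = 45: (x₀, y₀) = (945, -3960).
General solution: x = 945 + 89t, y = -3960 - 373t for integer t.
x ≥ 0: smallest is 945 mod 89 = 55 (at t = -10), with y = -230.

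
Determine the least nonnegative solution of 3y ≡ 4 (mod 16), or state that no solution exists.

gcd(16, 3):
  16 = 5*3 + 1
  3 = 3*1
so gcd(16, 3) = 1.
1 divides 4, so solutions exist.
Back-substitute for Bézout coefficients:
  1 = 16 - 5*3
  ... = 3*(-5) + 16*(1)
So 3*(-5) ≡ 1 (mod 16); multiply by 4: y ≡ -20 (mod 16).
Smallest nonnegative: y = -20 mod 16 = 12.

12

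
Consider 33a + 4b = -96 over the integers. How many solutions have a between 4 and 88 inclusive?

22

gcd(33, 4):
  33 = 8·4 + 1
  4 = 4·1
so gcd(33, 4) = 1.
Back-substitute for Bézout coefficients:
  1 = 33 - 8·4
  ... = 33·(1) + 4·(-8)
Scale by -96: particular solution (-96, 768); reduce a mod 4: (0, -24).
General solution: a = 0 + 4t, b = -24 - 33t for integer t.
4 ≤ 0 + 4t ≤ 88 gives t ∈ [1, 22], which is 22 values.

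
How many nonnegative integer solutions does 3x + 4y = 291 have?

gcd(4, 3) = 1.
By Bézout, 3*(-1) + 4*(1) = 1.
One solution: (1, 72).
General: x = 1 + 4t, y = 72 - 3t.
x ≥ 0 ⇒ t ≥ 0; y ≥ 0 ⇒ t ≤ 24. So t ∈ [0, 24]: 25 solutions.

25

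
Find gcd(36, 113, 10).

1

gcd(113, 36) = 1.
gcd(1, 10) = 1.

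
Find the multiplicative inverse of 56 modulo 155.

36

gcd(155, 56):
  155 = 2*56 + 43
  56 = 1*43 + 13
  43 = 3*13 + 4
  13 = 3*4 + 1
  4 = 4*1
so gcd(155, 56) = 1.
Back-substitute for Bézout coefficients:
  1 = 13 - 3*4
  ... = 56*(36) + 155*(-13)
So 56*36 ≡ 1 (mod 155), and 36 mod 155 = 36.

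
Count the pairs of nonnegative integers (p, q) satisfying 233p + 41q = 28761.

3

gcd(233, 41) = 1.
By Bézout, 233·(-19) + 41·(108) = 1.
One solution: (30, 531).
General: p = 30 + 41t, q = 531 - 233t.
p ≥ 0 ⇒ t ≥ 0; q ≥ 0 ⇒ t ≤ 2. So t ∈ [0, 2]: 3 solutions.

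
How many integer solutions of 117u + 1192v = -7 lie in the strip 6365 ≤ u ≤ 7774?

gcd(1192, 117) = 1.
By Bézout, 117·(-163) + 1192·(16) = 1.
Particular solution: (1141, -112).
General solution: u = 1141 + 1192t, v = -112 - 117t for integer t.
6365 ≤ 1141 + 1192t ≤ 7774 gives t ∈ [5, 5], which is 1 value.

1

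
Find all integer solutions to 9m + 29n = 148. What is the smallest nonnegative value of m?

gcd(29, 9) = 1.
1 divides 148, so solutions exist.
By Bézout, 9×(13) + 29×(-4) = 1.
Scale by 148/1 = 148: (m₀, n₀) = (1924, -592).
General solution: m = 1924 + 29t, n = -592 - 9t for integer t.
m ≥ 0: smallest is 1924 mod 29 = 10 (at t = -66), with n = 2.

10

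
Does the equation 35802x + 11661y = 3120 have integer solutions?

gcd(35802, 11661) = 39  (35802 = 3·11661 + 819, 11661 = 14·819 + 195, 819 = 4·195 + 39, 195 = 5·39).
39 divides 3120, so integer solutions exist.

yes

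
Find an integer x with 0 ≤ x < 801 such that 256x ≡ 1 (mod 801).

gcd(801, 256):
  801 = 3×256 + 33
  256 = 7×33 + 25
  33 = 1×25 + 8
  25 = 3×8 + 1
  8 = 8×1
so gcd(801, 256) = 1.
Back-substitute for Bézout coefficients:
  1 = 25 - 3×8
  ... = 256×(97) + 801×(-31)
So 256×97 ≡ 1 (mod 801), and 97 mod 801 = 97.

97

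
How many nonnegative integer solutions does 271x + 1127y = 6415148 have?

gcd(1127, 271) = 1  (1127 = 4×271 + 43, 271 = 6×43 + 13, 43 = 3×13 + 4, 13 = 3×4 + 1, 4 = 4×1).
Back-substituting, 271×(262) + 1127×(-63) = 1.
Scale by 6415148: one solution is (1680768776, -404154324). Reduce x mod 1127: (421, 5591).
General: x = 421 + 1127t, y = 5591 - 271t.
x ≥ 0 ⇒ t ≥ 0; y ≥ 0 ⇒ t ≤ 20. So t ∈ [0, 20]: 21 solutions.

21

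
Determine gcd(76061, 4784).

23

gcd(76061, 4784):
  76061 = 15×4784 + 4301
  4784 = 1×4301 + 483
  4301 = 8×483 + 437
  483 = 1×437 + 46
  437 = 9×46 + 23
  46 = 2×23
so gcd(76061, 4784) = 23.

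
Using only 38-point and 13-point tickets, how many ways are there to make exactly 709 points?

Need nonnegative integers with 38j + 13k = 709.
gcd(38, 13) = 1, and 38·(-1) + 13·(3) = 1.
So (j₀, k₀) = (-709, 2127); general j = -709 + 13t, k = 2127 - 38t.
j ≥ 0 ⇒ t ≥ 55; k ≥ 0 ⇒ t ≤ 55. That's 1 value of t.

1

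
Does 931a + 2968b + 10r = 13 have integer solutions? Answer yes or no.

yes

gcd(2968, 931) = 7  (2968 = 3*931 + 175, 931 = 5*175 + 56, 175 = 3*56 + 7, 56 = 8*7).
gcd(7, 10) = 1.
1 divides 13, so integer solutions exist.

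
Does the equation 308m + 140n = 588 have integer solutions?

gcd(308, 140) = 28  (308 = 2·140 + 28, 140 = 5·28).
28 divides 588, so integer solutions exist.

yes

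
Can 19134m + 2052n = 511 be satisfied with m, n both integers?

gcd(19134, 2052) = 18  (19134 = 9·2052 + 666, 2052 = 3·666 + 54, 666 = 12·54 + 18, 54 = 3·18).
18 does not divide 511 (remainder 7), so no integer solutions.

no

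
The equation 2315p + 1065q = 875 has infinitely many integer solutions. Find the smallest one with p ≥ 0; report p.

gcd(2315, 1065) = 5  (2315 = 2*1065 + 185, 1065 = 5*185 + 140, 185 = 1*140 + 45, 140 = 3*45 + 5, 45 = 9*5).
5 divides 875, so solutions exist.
Back-substituting, 2315*(-23) + 1065*(50) = 5.
Scale by 875/5 = 175: (p₀, q₀) = (-4025, 8750).
General solution: p = -4025 + 213t, q = 8750 - 463t for integer t.
p ≥ 0: smallest is -4025 mod 213 = 22 (at t = 19), with q = -47.

22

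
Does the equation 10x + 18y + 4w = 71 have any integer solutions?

no

gcd(18, 10):
  18 = 1×10 + 8
  10 = 1×8 + 2
  8 = 4×2
so gcd(18, 10) = 2.
gcd(2, 4) = 2.
2 does not divide 71 (remainder 1), so no integer solutions.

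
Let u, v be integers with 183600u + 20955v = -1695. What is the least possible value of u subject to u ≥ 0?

122

gcd(183600, 20955):
  183600 = 8*20955 + 15960
  20955 = 1*15960 + 4995
  15960 = 3*4995 + 975
  4995 = 5*975 + 120
  975 = 8*120 + 15
  120 = 8*15
so gcd(183600, 20955) = 15.
15 divides -1695, so solutions exist.
Back-substitute for Bézout coefficients:
  15 = 975 - 8*120
  ... = 183600*(172) + 20955*(-1507)
Scale by -1695/15 = -113: (u₀, v₀) = (-19436, 170291).
General solution: u = -19436 + 1397t, v = 170291 - 12240t for integer t.
u ≥ 0: smallest is -19436 mod 1397 = 122 (at t = 14), with v = -1069.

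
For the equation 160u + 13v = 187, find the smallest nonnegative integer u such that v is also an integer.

11

gcd(160, 13) = 1.
1 divides 187, so solutions exist.
By Bézout, 160·(-3) + 13·(37) = 1.
Scale by 187/1 = 187: (u₀, v₀) = (-561, 6919).
General solution: u = -561 + 13t, v = 6919 - 160t for integer t.
u ≥ 0: smallest is -561 mod 13 = 11 (at t = 44), with v = -121.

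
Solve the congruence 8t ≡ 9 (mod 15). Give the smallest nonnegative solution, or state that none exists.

gcd(15, 8) = 1.
1 divides 9, so solutions exist.
By Bézout, 8×(2) + 15×(-1) = 1.
So 8×(2) ≡ 1 (mod 15); multiply by 9: t ≡ 18 (mod 15).
Smallest nonnegative: t = 18 mod 15 = 3.

3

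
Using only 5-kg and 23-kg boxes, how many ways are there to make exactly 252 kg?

2

Need nonnegative integers with 5j + 23k = 252.
gcd(5, 23) = 1, and 5·(-9) + 23·(2) = 1.
So (j₀, k₀) = (-2268, 504); general j = -2268 + 23t, k = 504 - 5t.
j ≥ 0 ⇒ t ≥ 99; k ≥ 0 ⇒ t ≤ 100. That's 2 values of t.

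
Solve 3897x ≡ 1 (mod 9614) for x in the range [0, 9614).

gcd(9614, 3897) = 1  (9614 = 2×3897 + 1820, 3897 = 2×1820 + 257, 1820 = 7×257 + 21, 257 = 12×21 + 5, 21 = 4×5 + 1, 5 = 5×1).
Back-substituting, 3897×(-1833) + 9614×(743) = 1.
So 3897×-1833 ≡ 1 (mod 9614), and -1833 mod 9614 = 7781.

7781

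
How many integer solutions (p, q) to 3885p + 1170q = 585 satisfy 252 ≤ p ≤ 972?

gcd(3885, 1170) = 15.
By Bézout, 3885·(25) + 1170·(-83) = 15.
Particular solution: (39, -129).
General solution: p = 39 + 78t, q = -129 - 259t for integer t.
252 ≤ 39 + 78t ≤ 972 gives t ∈ [3, 11], which is 9 values.

9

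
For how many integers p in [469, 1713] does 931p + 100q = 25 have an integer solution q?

gcd(931, 100) = 1  (931 = 9×100 + 31, 100 = 3×31 + 7, 31 = 4×7 + 3, 7 = 2×3 + 1, 3 = 3×1).
Back-substituting, 931×(-29) + 100×(270) = 1.
Scale by 25: particular solution (-725, 6750); reduce p mod 100: (75, -698).
General solution: p = 75 + 100t, q = -698 - 931t for integer t.
469 ≤ 75 + 100t ≤ 1713 gives t ∈ [4, 16], which is 13 values.

13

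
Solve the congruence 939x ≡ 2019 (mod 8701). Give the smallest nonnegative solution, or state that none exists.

7619

gcd(8701, 939):
  8701 = 9·939 + 250
  939 = 3·250 + 189
  250 = 1·189 + 61
  189 = 3·61 + 6
  61 = 10·6 + 1
  6 = 6·1
so gcd(8701, 939) = 1.
1 divides 2019, so solutions exist.
Back-substitute for Bézout coefficients:
  1 = 61 - 10·6
  ... = 939·(-1427) + 8701·(154)
So 939·(-1427) ≡ 1 (mod 8701); multiply by 2019: x ≡ -2881113 (mod 8701).
Smallest nonnegative: x = -2881113 mod 8701 = 7619.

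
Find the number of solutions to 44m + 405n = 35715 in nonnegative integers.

2

gcd(405, 44) = 1  (405 = 9*44 + 9, 44 = 4*9 + 8, 9 = 1*8 + 1, 8 = 8*1).
Back-substituting, 44*(-46) + 405*(5) = 1.
Scale by 35715: one solution is (-1642890, 178575). Reduce m mod 405: (195, 67).
General: m = 195 + 405t, n = 67 - 44t.
m ≥ 0 ⇒ t ≥ 0; n ≥ 0 ⇒ t ≤ 1. So t ∈ [0, 1]: 2 solutions.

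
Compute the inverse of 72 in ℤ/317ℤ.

gcd(317, 72):
  317 = 4·72 + 29
  72 = 2·29 + 14
  29 = 2·14 + 1
  14 = 14·1
so gcd(317, 72) = 1.
Back-substitute for Bézout coefficients:
  1 = 29 - 2·14
  ... = 72·(-22) + 317·(5)
So 72·-22 ≡ 1 (mod 317), and -22 mod 317 = 295.

295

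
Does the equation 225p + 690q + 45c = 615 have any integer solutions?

gcd(690, 225) = 15.
gcd(15, 45) = 15.
15 divides 615, so integer solutions exist.

yes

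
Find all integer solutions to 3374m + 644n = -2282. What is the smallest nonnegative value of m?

gcd(3374, 644) = 14  (3374 = 5×644 + 154, 644 = 4×154 + 28, 154 = 5×28 + 14, 28 = 2×14).
14 divides -2282, so solutions exist.
Back-substituting, 3374×(21) + 644×(-110) = 14.
Scale by -2282/14 = -163: (m₀, n₀) = (-3423, 17930).
General solution: m = -3423 + 46t, n = 17930 - 241t for integer t.
m ≥ 0: smallest is -3423 mod 46 = 27 (at t = 75), with n = -145.

27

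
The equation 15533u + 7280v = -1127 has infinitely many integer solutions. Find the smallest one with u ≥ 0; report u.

141

gcd(15533, 7280) = 7  (15533 = 2×7280 + 973, 7280 = 7×973 + 469, 973 = 2×469 + 35, 469 = 13×35 + 14, 35 = 2×14 + 7, 14 = 2×7).
7 divides -1127, so solutions exist.
Back-substituting, 15533×(419) + 7280×(-894) = 7.
Scale by -1127/7 = -161: (u₀, v₀) = (-67459, 143934).
General solution: u = -67459 + 1040t, v = 143934 - 2219t for integer t.
u ≥ 0: smallest is -67459 mod 1040 = 141 (at t = 65), with v = -301.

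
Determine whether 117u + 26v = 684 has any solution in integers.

no

gcd(117, 26) = 13  (117 = 4·26 + 13, 26 = 2·13).
13 does not divide 684 (remainder 8), so no integer solutions.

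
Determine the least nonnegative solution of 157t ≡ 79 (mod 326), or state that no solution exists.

177

gcd(326, 157):
  326 = 2*157 + 12
  157 = 13*12 + 1
  12 = 12*1
so gcd(326, 157) = 1.
1 divides 79, so solutions exist.
Back-substitute for Bézout coefficients:
  1 = 157 - 13*12
  ... = 157*(27) + 326*(-13)
So 157*(27) ≡ 1 (mod 326); multiply by 79: t ≡ 2133 (mod 326).
Smallest nonnegative: t = 2133 mod 326 = 177.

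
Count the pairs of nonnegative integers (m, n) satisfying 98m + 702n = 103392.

3

gcd(702, 98):
  702 = 7×98 + 16
  98 = 6×16 + 2
  16 = 8×2
so gcd(702, 98) = 2.
Back-substitute for Bézout coefficients:
  2 = 98 - 6×16
  ... = 98×(43) + 702×(-6)
Scale by 51696: one solution is (2222928, -310176). Reduce m mod 351: (45, 141).
General: m = 45 + 351t, n = 141 - 49t.
m ≥ 0 ⇒ t ≥ 0; n ≥ 0 ⇒ t ≤ 2. So t ∈ [0, 2]: 3 solutions.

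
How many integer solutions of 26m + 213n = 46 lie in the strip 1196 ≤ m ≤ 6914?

gcd(213, 26):
  213 = 8×26 + 5
  26 = 5×5 + 1
  5 = 5×1
so gcd(213, 26) = 1.
Back-substitute for Bézout coefficients:
  1 = 26 - 5×5
  ... = 26×(41) + 213×(-5)
Scale by 46: particular solution (1886, -230); reduce m mod 213: (182, -22).
General solution: m = 182 + 213t, n = -22 - 26t for integer t.
1196 ≤ 182 + 213t ≤ 6914 gives t ∈ [5, 31], which is 27 values.

27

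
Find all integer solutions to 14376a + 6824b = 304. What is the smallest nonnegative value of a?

291

gcd(14376, 6824) = 8.
8 divides 304, so solutions exist.
By Bézout, 14376*(75) + 6824*(-158) = 8.
Scale by 304/8 = 38: (a₀, b₀) = (2850, -6004).
General solution: a = 2850 + 853t, b = -6004 - 1797t for integer t.
a ≥ 0: smallest is 2850 mod 853 = 291 (at t = -3), with b = -613.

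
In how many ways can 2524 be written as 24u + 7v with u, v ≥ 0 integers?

15

gcd(24, 7):
  24 = 3×7 + 3
  7 = 2×3 + 1
  3 = 3×1
so gcd(24, 7) = 1.
Back-substitute for Bézout coefficients:
  1 = 7 - 2×3
  ... = 24×(-2) + 7×(7)
Scale by 2524: one solution is (-5048, 17668). Reduce u mod 7: (6, 340).
General: u = 6 + 7t, v = 340 - 24t.
u ≥ 0 ⇒ t ≥ 0; v ≥ 0 ⇒ t ≤ 14. So t ∈ [0, 14]: 15 solutions.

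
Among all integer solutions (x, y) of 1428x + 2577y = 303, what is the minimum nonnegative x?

464

gcd(2577, 1428) = 3  (2577 = 1·1428 + 1149, 1428 = 1·1149 + 279, 1149 = 4·279 + 33, 279 = 8·33 + 15, 33 = 2·15 + 3, 15 = 5·3).
3 divides 303, so solutions exist.
Back-substituting, 1428·(-157) + 2577·(87) = 3.
Scale by 303/3 = 101: (x₀, y₀) = (-15857, 8787).
General solution: x = -15857 + 859t, y = 8787 - 476t for integer t.
x ≥ 0: smallest is -15857 mod 859 = 464 (at t = 19), with y = -257.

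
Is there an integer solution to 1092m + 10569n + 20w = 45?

yes

gcd(10569, 1092) = 39  (10569 = 9·1092 + 741, 1092 = 1·741 + 351, 741 = 2·351 + 39, 351 = 9·39).
gcd(39, 20) = 1.
1 divides 45, so integer solutions exist.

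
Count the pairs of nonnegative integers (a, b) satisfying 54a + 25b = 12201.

gcd(54, 25) = 1.
By Bézout, 54*(-6) + 25*(13) = 1.
One solution: (19, 447).
General: a = 19 + 25t, b = 447 - 54t.
a ≥ 0 ⇒ t ≥ 0; b ≥ 0 ⇒ t ≤ 8. So t ∈ [0, 8]: 9 solutions.

9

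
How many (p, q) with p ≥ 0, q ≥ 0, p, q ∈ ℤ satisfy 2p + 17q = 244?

gcd(17, 2) = 1.
By Bézout, 2·(-8) + 17·(1) = 1.
One solution: (3, 14).
General: p = 3 + 17t, q = 14 - 2t.
p ≥ 0 ⇒ t ≥ 0; q ≥ 0 ⇒ t ≤ 7. So t ∈ [0, 7]: 8 solutions.

8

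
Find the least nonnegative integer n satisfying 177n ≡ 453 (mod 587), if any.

112

gcd(587, 177) = 1  (587 = 3·177 + 56, 177 = 3·56 + 9, 56 = 6·9 + 2, 9 = 4·2 + 1, 2 = 2·1).
1 divides 453, so solutions exist.
Back-substituting, 177·(262) + 587·(-79) = 1.
So 177·(262) ≡ 1 (mod 587); multiply by 453: n ≡ 118686 (mod 587).
Smallest nonnegative: n = 118686 mod 587 = 112.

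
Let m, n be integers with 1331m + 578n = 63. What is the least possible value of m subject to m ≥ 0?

gcd(1331, 578) = 1.
1 divides 63, so solutions exist.
By Bézout, 1331*(109) + 578*(-251) = 1.
Scale by 63/1 = 63: (m₀, n₀) = (6867, -15813).
General solution: m = 6867 + 578t, n = -15813 - 1331t for integer t.
m ≥ 0: smallest is 6867 mod 578 = 509 (at t = -11), with n = -1172.

509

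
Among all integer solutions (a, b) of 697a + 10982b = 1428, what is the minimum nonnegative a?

522

gcd(10982, 697):
  10982 = 15*697 + 527
  697 = 1*527 + 170
  527 = 3*170 + 17
  170 = 10*17
so gcd(10982, 697) = 17.
17 divides 1428, so solutions exist.
Back-substitute for Bézout coefficients:
  17 = 527 - 3*170
  ... = 697*(-63) + 10982*(4)
Scale by 1428/17 = 84: (a₀, b₀) = (-5292, 336).
General solution: a = -5292 + 646t, b = 336 - 41t for integer t.
a ≥ 0: smallest is -5292 mod 646 = 522 (at t = 9), with b = -33.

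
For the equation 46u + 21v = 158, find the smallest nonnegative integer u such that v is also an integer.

8

gcd(46, 21):
  46 = 2*21 + 4
  21 = 5*4 + 1
  4 = 4*1
so gcd(46, 21) = 1.
1 divides 158, so solutions exist.
Back-substitute for Bézout coefficients:
  1 = 21 - 5*4
  ... = 46*(-5) + 21*(11)
Scale by 158/1 = 158: (u₀, v₀) = (-790, 1738).
General solution: u = -790 + 21t, v = 1738 - 46t for integer t.
u ≥ 0: smallest is -790 mod 21 = 8 (at t = 38), with v = -10.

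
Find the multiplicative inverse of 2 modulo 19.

gcd(19, 2) = 1  (19 = 9×2 + 1, 2 = 2×1).
Back-substituting, 2×(-9) + 19×(1) = 1.
So 2×-9 ≡ 1 (mod 19), and -9 mod 19 = 10.

10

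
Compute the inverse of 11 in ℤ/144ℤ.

gcd(144, 11) = 1.
By Bézout, 11*(-13) + 144*(1) = 1.
So 11*-13 ≡ 1 (mod 144), and -13 mod 144 = 131.

131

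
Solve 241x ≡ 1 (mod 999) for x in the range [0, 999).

742

gcd(999, 241):
  999 = 4·241 + 35
  241 = 6·35 + 31
  35 = 1·31 + 4
  31 = 7·4 + 3
  4 = 1·3 + 1
  3 = 3·1
so gcd(999, 241) = 1.
Back-substitute for Bézout coefficients:
  1 = 4 - 1·3
  ... = 241·(-257) + 999·(62)
So 241·-257 ≡ 1 (mod 999), and -257 mod 999 = 742.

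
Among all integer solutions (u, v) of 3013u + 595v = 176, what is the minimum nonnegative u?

gcd(3013, 595):
  3013 = 5·595 + 38
  595 = 15·38 + 25
  38 = 1·25 + 13
  25 = 1·13 + 12
  13 = 1·12 + 1
  12 = 12·1
so gcd(3013, 595) = 1.
1 divides 176, so solutions exist.
Back-substitute for Bézout coefficients:
  1 = 13 - 1·12
  ... = 3013·(47) + 595·(-238)
Scale by 176/1 = 176: (u₀, v₀) = (8272, -41888).
General solution: u = 8272 + 595t, v = -41888 - 3013t for integer t.
u ≥ 0: smallest is 8272 mod 595 = 537 (at t = -13), with v = -2719.

537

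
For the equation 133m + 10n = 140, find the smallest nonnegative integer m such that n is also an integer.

0

gcd(133, 10) = 1.
1 divides 140, so solutions exist.
By Bézout, 133·(-3) + 10·(40) = 1.
Scale by 140/1 = 140: (m₀, n₀) = (-420, 5600).
General solution: m = -420 + 10t, n = 5600 - 133t for integer t.
m ≥ 0: smallest is -420 mod 10 = 0 (at t = 42), with n = 14.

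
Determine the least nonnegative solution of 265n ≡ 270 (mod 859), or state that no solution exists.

gcd(859, 265) = 1.
1 divides 270, so solutions exist.
By Bézout, 265*(-94) + 859*(29) = 1.
So 265*(-94) ≡ 1 (mod 859); multiply by 270: n ≡ -25380 (mod 859).
Smallest nonnegative: n = -25380 mod 859 = 390.

390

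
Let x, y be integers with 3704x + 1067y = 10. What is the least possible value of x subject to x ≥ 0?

gcd(3704, 1067):
  3704 = 3*1067 + 503
  1067 = 2*503 + 61
  503 = 8*61 + 15
  61 = 4*15 + 1
  15 = 15*1
so gcd(3704, 1067) = 1.
1 divides 10, so solutions exist.
Back-substitute for Bézout coefficients:
  1 = 61 - 4*15
  ... = 3704*(-70) + 1067*(243)
Scale by 10/1 = 10: (x₀, y₀) = (-700, 2430).
General solution: x = -700 + 1067t, y = 2430 - 3704t for integer t.
x ≥ 0: smallest is -700 mod 1067 = 367 (at t = 1), with y = -1274.

367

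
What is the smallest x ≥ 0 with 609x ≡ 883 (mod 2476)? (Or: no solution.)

gcd(2476, 609) = 1  (2476 = 4·609 + 40, 609 = 15·40 + 9, 40 = 4·9 + 4, 9 = 2·4 + 1, 4 = 4·1).
1 divides 883, so solutions exist.
Back-substituting, 609·(557) + 2476·(-137) = 1.
So 609·(557) ≡ 1 (mod 2476); multiply by 883: x ≡ 491831 (mod 2476).
Smallest nonnegative: x = 491831 mod 2476 = 1583.

1583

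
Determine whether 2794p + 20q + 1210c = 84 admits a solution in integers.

yes

gcd(2794, 20) = 2  (2794 = 139·20 + 14, 20 = 1·14 + 6, 14 = 2·6 + 2, 6 = 3·2).
gcd(2, 1210) = 2.
2 divides 84, so integer solutions exist.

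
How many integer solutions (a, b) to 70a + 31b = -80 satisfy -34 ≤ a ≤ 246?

9

gcd(70, 31) = 1  (70 = 2*31 + 8, 31 = 3*8 + 7, 8 = 1*7 + 1, 7 = 7*1).
Back-substituting, 70*(4) + 31*(-9) = 1.
Scale by -80: particular solution (-320, 720); reduce a mod 31: (21, -50).
General solution: a = 21 + 31t, b = -50 - 70t for integer t.
-34 ≤ 21 + 31t ≤ 246 gives t ∈ [-1, 7], which is 9 values.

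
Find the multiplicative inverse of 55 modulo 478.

gcd(478, 55):
  478 = 8*55 + 38
  55 = 1*38 + 17
  38 = 2*17 + 4
  17 = 4*4 + 1
  4 = 4*1
so gcd(478, 55) = 1.
Back-substitute for Bézout coefficients:
  1 = 17 - 4*4
  ... = 55*(113) + 478*(-13)
So 55*113 ≡ 1 (mod 478), and 113 mod 478 = 113.

113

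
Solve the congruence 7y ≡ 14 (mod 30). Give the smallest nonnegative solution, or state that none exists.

2

gcd(30, 7):
  30 = 4·7 + 2
  7 = 3·2 + 1
  2 = 2·1
so gcd(30, 7) = 1.
1 divides 14, so solutions exist.
Back-substitute for Bézout coefficients:
  1 = 7 - 3·2
  ... = 7·(13) + 30·(-3)
So 7·(13) ≡ 1 (mod 30); multiply by 14: y ≡ 182 (mod 30).
Smallest nonnegative: y = 182 mod 30 = 2.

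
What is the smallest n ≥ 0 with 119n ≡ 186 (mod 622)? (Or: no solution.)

gcd(622, 119) = 1  (622 = 5*119 + 27, 119 = 4*27 + 11, 27 = 2*11 + 5, 11 = 2*5 + 1, 5 = 5*1).
1 divides 186, so solutions exist.
Back-substituting, 119*(115) + 622*(-22) = 1.
So 119*(115) ≡ 1 (mod 622); multiply by 186: n ≡ 21390 (mod 622).
Smallest nonnegative: n = 21390 mod 622 = 242.

242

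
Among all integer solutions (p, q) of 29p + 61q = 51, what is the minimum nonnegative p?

gcd(61, 29):
  61 = 2·29 + 3
  29 = 9·3 + 2
  3 = 1·2 + 1
  2 = 2·1
so gcd(61, 29) = 1.
1 divides 51, so solutions exist.
Back-substitute for Bézout coefficients:
  1 = 3 - 1·2
  ... = 29·(-21) + 61·(10)
Scale by 51/1 = 51: (p₀, q₀) = (-1071, 510).
General solution: p = -1071 + 61t, q = 510 - 29t for integer t.
p ≥ 0: smallest is -1071 mod 61 = 27 (at t = 18), with q = -12.

27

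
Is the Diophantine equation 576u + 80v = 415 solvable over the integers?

no

gcd(576, 80):
  576 = 7*80 + 16
  80 = 5*16
so gcd(576, 80) = 16.
16 does not divide 415 (remainder 15), so no integer solutions.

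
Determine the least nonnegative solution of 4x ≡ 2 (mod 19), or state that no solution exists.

gcd(19, 4):
  19 = 4·4 + 3
  4 = 1·3 + 1
  3 = 3·1
so gcd(19, 4) = 1.
1 divides 2, so solutions exist.
Back-substitute for Bézout coefficients:
  1 = 4 - 1·3
  ... = 4·(5) + 19·(-1)
So 4·(5) ≡ 1 (mod 19); multiply by 2: x ≡ 10 (mod 19).
Smallest nonnegative: x = 10 mod 19 = 10.

10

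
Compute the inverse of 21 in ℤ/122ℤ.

gcd(122, 21) = 1.
By Bézout, 21×(-29) + 122×(5) = 1.
So 21×-29 ≡ 1 (mod 122), and -29 mod 122 = 93.

93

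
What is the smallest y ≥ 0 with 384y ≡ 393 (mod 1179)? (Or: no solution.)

262

gcd(1179, 384) = 3  (1179 = 3·384 + 27, 384 = 14·27 + 6, 27 = 4·6 + 3, 6 = 2·3).
3 divides 393, so solutions exist.
Back-substituting, 384·(-175) + 1179·(57) = 3.
So 384·(-175) ≡ 3 (mod 1179); multiply by 131: y ≡ -22925 (mod 393).
Smallest nonnegative: y = -22925 mod 393 = 262.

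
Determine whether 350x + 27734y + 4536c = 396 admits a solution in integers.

gcd(27734, 350):
  27734 = 79*350 + 84
  350 = 4*84 + 14
  84 = 6*14
so gcd(27734, 350) = 14.
gcd(14, 4536) = 14.
14 does not divide 396 (remainder 4), so no integer solutions.

no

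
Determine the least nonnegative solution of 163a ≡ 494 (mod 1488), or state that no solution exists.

1418

gcd(1488, 163):
  1488 = 9*163 + 21
  163 = 7*21 + 16
  21 = 1*16 + 5
  16 = 3*5 + 1
  5 = 5*1
so gcd(1488, 163) = 1.
1 divides 494, so solutions exist.
Back-substitute for Bézout coefficients:
  1 = 16 - 3*5
  ... = 163*(283) + 1488*(-31)
So 163*(283) ≡ 1 (mod 1488); multiply by 494: a ≡ 139802 (mod 1488).
Smallest nonnegative: a = 139802 mod 1488 = 1418.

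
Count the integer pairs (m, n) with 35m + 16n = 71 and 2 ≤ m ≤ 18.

gcd(35, 16) = 1.
By Bézout, 35*(-5) + 16*(11) = 1.
Particular solution: (13, -24).
General solution: m = 13 + 16t, n = -24 - 35t for integer t.
2 ≤ 13 + 16t ≤ 18 gives t ∈ [0, 0], which is 1 value.

1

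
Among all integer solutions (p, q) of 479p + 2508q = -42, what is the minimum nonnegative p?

gcd(2508, 479):
  2508 = 5*479 + 113
  479 = 4*113 + 27
  113 = 4*27 + 5
  27 = 5*5 + 2
  5 = 2*2 + 1
  2 = 2*1
so gcd(2508, 479) = 1.
1 divides -42, so solutions exist.
Back-substitute for Bézout coefficients:
  1 = 5 - 2*2
  ... = 479*(-1021) + 2508*(195)
Scale by -42/1 = -42: (p₀, q₀) = (42882, -8190).
General solution: p = 42882 + 2508t, q = -8190 - 479t for integer t.
p ≥ 0: smallest is 42882 mod 2508 = 246 (at t = -17), with q = -47.

246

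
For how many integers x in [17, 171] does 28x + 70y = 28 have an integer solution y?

gcd(70, 28) = 14.
By Bézout, 28·(-2) + 70·(1) = 14.
Particular solution: (1, 0).
General solution: x = 1 + 5t, y = 0 - 2t for integer t.
17 ≤ 1 + 5t ≤ 171 gives t ∈ [4, 34], which is 31 values.

31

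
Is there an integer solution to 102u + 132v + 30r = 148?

no

gcd(132, 102) = 6  (132 = 1*102 + 30, 102 = 3*30 + 12, 30 = 2*12 + 6, 12 = 2*6).
gcd(6, 30) = 6.
6 does not divide 148 (remainder 4), so no integer solutions.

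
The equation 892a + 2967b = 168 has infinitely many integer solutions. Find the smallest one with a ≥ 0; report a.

gcd(2967, 892):
  2967 = 3×892 + 291
  892 = 3×291 + 19
  291 = 15×19 + 6
  19 = 3×6 + 1
  6 = 6×1
so gcd(2967, 892) = 1.
1 divides 168, so solutions exist.
Back-substitute for Bézout coefficients:
  1 = 19 - 3×6
  ... = 892×(469) + 2967×(-141)
Scale by 168/1 = 168: (a₀, b₀) = (78792, -23688).
General solution: a = 78792 + 2967t, b = -23688 - 892t for integer t.
a ≥ 0: smallest is 78792 mod 2967 = 1650 (at t = -26), with b = -496.

1650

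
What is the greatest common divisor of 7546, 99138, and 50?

2

gcd(99138, 7546) = 2  (99138 = 13×7546 + 1040, 7546 = 7×1040 + 266, 1040 = 3×266 + 242, 266 = 1×242 + 24, 242 = 10×24 + 2, 24 = 12×2).
gcd(2, 50) = 2.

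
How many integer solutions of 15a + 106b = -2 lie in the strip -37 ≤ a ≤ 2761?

gcd(106, 15):
  106 = 7·15 + 1
  15 = 15·1
so gcd(106, 15) = 1.
Back-substitute for Bézout coefficients:
  1 = 106 - 7·15
  ... = 15·(-7) + 106·(1)
Scale by -2: particular solution (14, -2); reduce a mod 106: (14, -2).
General solution: a = 14 + 106t, b = -2 - 15t for integer t.
-37 ≤ 14 + 106t ≤ 2761 gives t ∈ [0, 25], which is 26 values.

26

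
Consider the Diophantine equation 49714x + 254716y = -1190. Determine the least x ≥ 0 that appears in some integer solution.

12973

gcd(254716, 49714) = 14  (254716 = 5·49714 + 6146, 49714 = 8·6146 + 546, 6146 = 11·546 + 140, 546 = 3·140 + 126, 140 = 1·126 + 14, 126 = 9·14).
14 divides -1190, so solutions exist.
Back-substituting, 49714·(-1865) + 254716·(364) = 14.
Scale by -1190/14 = -85: (x₀, y₀) = (158525, -30940).
General solution: x = 158525 + 18194t, y = -30940 - 3551t for integer t.
x ≥ 0: smallest is 158525 mod 18194 = 12973 (at t = -8), with y = -2532.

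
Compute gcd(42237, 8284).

gcd(42237, 8284) = 19  (42237 = 5·8284 + 817, 8284 = 10·817 + 114, 817 = 7·114 + 19, 114 = 6·19).

19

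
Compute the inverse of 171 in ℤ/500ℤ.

gcd(500, 171) = 1.
By Bézout, 171×(231) + 500×(-79) = 1.
So 171×231 ≡ 1 (mod 500), and 231 mod 500 = 231.

231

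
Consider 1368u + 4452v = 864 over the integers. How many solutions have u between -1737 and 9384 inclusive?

30

gcd(4452, 1368):
  4452 = 3×1368 + 348
  1368 = 3×348 + 324
  348 = 1×324 + 24
  324 = 13×24 + 12
  24 = 2×12
so gcd(4452, 1368) = 12.
Back-substitute for Bézout coefficients:
  12 = 324 - 13×24
  ... = 1368×(179) + 4452×(-55)
Scale by 72: particular solution (12888, -3960); reduce u mod 371: (274, -84).
General solution: u = 274 + 371t, v = -84 - 114t for integer t.
-1737 ≤ 274 + 371t ≤ 9384 gives t ∈ [-5, 24], which is 30 values.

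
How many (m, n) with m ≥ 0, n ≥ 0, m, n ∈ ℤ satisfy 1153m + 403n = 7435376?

gcd(1153, 403) = 1  (1153 = 2·403 + 347, 403 = 1·347 + 56, 347 = 6·56 + 11, 56 = 5·11 + 1, 11 = 11·1).
Back-substituting, 1153·(-36) + 403·(103) = 1.
Scale by 7435376: one solution is (-267673536, 765843728). Reduce m mod 403: (273, 17669).
General: m = 273 + 403t, n = 17669 - 1153t.
m ≥ 0 ⇒ t ≥ 0; n ≥ 0 ⇒ t ≤ 15. So t ∈ [0, 15]: 16 solutions.

16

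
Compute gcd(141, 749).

gcd(749, 141):
  749 = 5*141 + 44
  141 = 3*44 + 9
  44 = 4*9 + 8
  9 = 1*8 + 1
  8 = 8*1
so gcd(749, 141) = 1.

1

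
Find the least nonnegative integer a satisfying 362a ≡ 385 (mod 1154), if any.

no solution

gcd(1154, 362):
  1154 = 3×362 + 68
  362 = 5×68 + 22
  68 = 3×22 + 2
  22 = 11×2
so gcd(1154, 362) = 2.
2 does not divide 385, so the congruence has no solution.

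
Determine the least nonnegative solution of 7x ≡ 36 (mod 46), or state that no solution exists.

38

gcd(46, 7):
  46 = 6*7 + 4
  7 = 1*4 + 3
  4 = 1*3 + 1
  3 = 3*1
so gcd(46, 7) = 1.
1 divides 36, so solutions exist.
Back-substitute for Bézout coefficients:
  1 = 4 - 1*3
  ... = 7*(-13) + 46*(2)
So 7*(-13) ≡ 1 (mod 46); multiply by 36: x ≡ -468 (mod 46).
Smallest nonnegative: x = -468 mod 46 = 38.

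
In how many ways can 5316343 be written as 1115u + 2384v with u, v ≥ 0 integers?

2

gcd(2384, 1115):
  2384 = 2×1115 + 154
  1115 = 7×154 + 37
  154 = 4×37 + 6
  37 = 6×6 + 1
  6 = 6×1
so gcd(2384, 1115) = 1.
Back-substitute for Bézout coefficients:
  1 = 37 - 6×6
  ... = 1115×(387) + 2384×(-181)
Scale by 5316343: one solution is (2057424741, -962258083). Reduce u mod 2384: (1749, 1412).
General: u = 1749 + 2384t, v = 1412 - 1115t.
u ≥ 0 ⇒ t ≥ 0; v ≥ 0 ⇒ t ≤ 1. So t ∈ [0, 1]: 2 solutions.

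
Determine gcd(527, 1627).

1

gcd(1627, 527):
  1627 = 3·527 + 46
  527 = 11·46 + 21
  46 = 2·21 + 4
  21 = 5·4 + 1
  4 = 4·1
so gcd(1627, 527) = 1.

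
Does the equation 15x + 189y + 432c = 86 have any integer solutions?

gcd(189, 15) = 3  (189 = 12×15 + 9, 15 = 1×9 + 6, 9 = 1×6 + 3, 6 = 2×3).
gcd(3, 432) = 3.
3 does not divide 86 (remainder 2), so no integer solutions.

no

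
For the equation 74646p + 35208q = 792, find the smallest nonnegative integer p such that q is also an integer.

gcd(74646, 35208) = 18.
18 divides 792, so solutions exist.
By Bézout, 74646*(283) + 35208*(-600) = 18.
Scale by 792/18 = 44: (p₀, q₀) = (12452, -26400).
General solution: p = 12452 + 1956t, q = -26400 - 4147t for integer t.
p ≥ 0: smallest is 12452 mod 1956 = 716 (at t = -6), with q = -1518.

716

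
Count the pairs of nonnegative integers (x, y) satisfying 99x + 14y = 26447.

gcd(99, 14) = 1  (99 = 7×14 + 1, 14 = 14×1).
Back-substituting, 99×(1) + 14×(-7) = 1.
Scale by 26447: one solution is (26447, -185129). Reduce x mod 14: (1, 1882).
General: x = 1 + 14t, y = 1882 - 99t.
x ≥ 0 ⇒ t ≥ 0; y ≥ 0 ⇒ t ≤ 19. So t ∈ [0, 19]: 20 solutions.

20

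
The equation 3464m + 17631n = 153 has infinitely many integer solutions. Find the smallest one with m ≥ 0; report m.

13320

gcd(17631, 3464):
  17631 = 5·3464 + 311
  3464 = 11·311 + 43
  311 = 7·43 + 10
  43 = 4·10 + 3
  10 = 3·3 + 1
  3 = 3·1
so gcd(17631, 3464) = 1.
1 divides 153, so solutions exist.
Back-substitute for Bézout coefficients:
  1 = 10 - 3·3
  ... = 3464·(-5329) + 17631·(1047)
Scale by 153/1 = 153: (m₀, n₀) = (-815337, 160191).
General solution: m = -815337 + 17631t, n = 160191 - 3464t for integer t.
m ≥ 0: smallest is -815337 mod 17631 = 13320 (at t = 47), with n = -2617.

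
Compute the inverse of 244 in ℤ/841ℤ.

gcd(841, 244) = 1  (841 = 3×244 + 109, 244 = 2×109 + 26, 109 = 4×26 + 5, 26 = 5×5 + 1, 5 = 5×1).
Back-substituting, 244×(162) + 841×(-47) = 1.
So 244×162 ≡ 1 (mod 841), and 162 mod 841 = 162.

162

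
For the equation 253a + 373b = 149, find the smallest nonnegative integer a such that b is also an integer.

350

gcd(373, 253) = 1.
1 divides 149, so solutions exist.
By Bézout, 253*(115) + 373*(-78) = 1.
Scale by 149/1 = 149: (a₀, b₀) = (17135, -11622).
General solution: a = 17135 + 373t, b = -11622 - 253t for integer t.
a ≥ 0: smallest is 17135 mod 373 = 350 (at t = -45), with b = -237.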